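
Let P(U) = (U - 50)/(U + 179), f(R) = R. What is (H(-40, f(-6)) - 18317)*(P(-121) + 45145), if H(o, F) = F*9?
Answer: -48099668669/58 ≈ -8.2930e+8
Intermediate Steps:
P(U) = (-50 + U)/(179 + U)
H(o, F) = 9*F
(H(-40, f(-6)) - 18317)*(P(-121) + 45145) = (9*(-6) - 18317)*((-50 - 121)/(179 - 121) + 45145) = (-54 - 18317)*(-171/58 + 45145) = -18371*((1/58)*(-171) + 45145) = -18371*(-171/58 + 45145) = -18371*2618239/58 = -48099668669/58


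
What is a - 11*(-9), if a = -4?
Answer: 95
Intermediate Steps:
a - 11*(-9) = -4 - 11*(-9) = -4 + 99 = 95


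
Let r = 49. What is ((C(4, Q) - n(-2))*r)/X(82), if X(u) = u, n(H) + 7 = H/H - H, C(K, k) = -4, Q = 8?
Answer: 0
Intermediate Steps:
n(H) = -6 - H (n(H) = -7 + (H/H - H) = -7 + (1 - H) = -6 - H)
((C(4, Q) - n(-2))*r)/X(82) = ((-4 - (-6 - 1*(-2)))*49)/82 = ((-4 - (-6 + 2))*49)*(1/82) = ((-4 - 1*(-4))*49)*(1/82) = ((-4 + 4)*49)*(1/82) = (0*49)*(1/82) = 0*(1/82) = 0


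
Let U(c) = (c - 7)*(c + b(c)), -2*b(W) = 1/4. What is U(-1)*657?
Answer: 5913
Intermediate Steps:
b(W) = -⅛ (b(W) = -½/4 = -½*¼ = -⅛)
U(c) = (-7 + c)*(-⅛ + c) (U(c) = (c - 7)*(c - ⅛) = (-7 + c)*(-⅛ + c))
U(-1)*657 = (7/8 + (-1)² - 57/8*(-1))*657 = (7/8 + 1 + 57/8)*657 = 9*657 = 5913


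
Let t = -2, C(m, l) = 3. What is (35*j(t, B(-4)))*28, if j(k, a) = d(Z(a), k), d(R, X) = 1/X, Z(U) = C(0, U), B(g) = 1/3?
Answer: -490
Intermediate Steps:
B(g) = 1/3
Z(U) = 3
j(k, a) = 1/k
(35*j(t, B(-4)))*28 = (35/(-2))*28 = (35*(-1/2))*28 = -35/2*28 = -490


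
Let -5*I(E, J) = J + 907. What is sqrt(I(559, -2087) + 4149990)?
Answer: sqrt(4150226) ≈ 2037.2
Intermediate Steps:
I(E, J) = -907/5 - J/5 (I(E, J) = -(J + 907)/5 = -(907 + J)/5 = -907/5 - J/5)
sqrt(I(559, -2087) + 4149990) = sqrt((-907/5 - 1/5*(-2087)) + 4149990) = sqrt((-907/5 + 2087/5) + 4149990) = sqrt(236 + 4149990) = sqrt(4150226)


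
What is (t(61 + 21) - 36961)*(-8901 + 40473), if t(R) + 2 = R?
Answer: -1164406932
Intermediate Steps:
t(R) = -2 + R
(t(61 + 21) - 36961)*(-8901 + 40473) = ((-2 + (61 + 21)) - 36961)*(-8901 + 40473) = ((-2 + 82) - 36961)*31572 = (80 - 36961)*31572 = -36881*31572 = -1164406932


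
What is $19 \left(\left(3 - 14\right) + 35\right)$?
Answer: $456$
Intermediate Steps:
$19 \left(\left(3 - 14\right) + 35\right) = 19 \left(-11 + 35\right) = 19 \cdot 24 = 456$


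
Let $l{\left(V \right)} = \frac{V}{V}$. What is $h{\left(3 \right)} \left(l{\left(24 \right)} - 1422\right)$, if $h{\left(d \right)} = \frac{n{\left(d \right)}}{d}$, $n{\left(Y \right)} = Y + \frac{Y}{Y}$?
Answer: $- \frac{5684}{3} \approx -1894.7$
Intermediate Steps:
$n{\left(Y \right)} = 1 + Y$ ($n{\left(Y \right)} = Y + 1 = 1 + Y$)
$l{\left(V \right)} = 1$
$h{\left(d \right)} = \frac{1 + d}{d}$
$h{\left(3 \right)} \left(l{\left(24 \right)} - 1422\right) = \frac{1 + 3}{3} \left(1 - 1422\right) = \frac{1}{3} \cdot 4 \left(1 - 1422\right) = \frac{4}{3} \left(-1421\right) = - \frac{5684}{3}$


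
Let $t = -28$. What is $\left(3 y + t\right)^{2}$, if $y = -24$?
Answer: $10000$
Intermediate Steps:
$\left(3 y + t\right)^{2} = \left(3 \left(-24\right) - 28\right)^{2} = \left(-72 - 28\right)^{2} = \left(-100\right)^{2} = 10000$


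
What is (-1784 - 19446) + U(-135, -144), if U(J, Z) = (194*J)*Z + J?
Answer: 3749995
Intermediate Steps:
U(J, Z) = J + 194*J*Z (U(J, Z) = 194*J*Z + J = J + 194*J*Z)
(-1784 - 19446) + U(-135, -144) = (-1784 - 19446) - 135*(1 + 194*(-144)) = -21230 - 135*(1 - 27936) = -21230 - 135*(-27935) = -21230 + 3771225 = 3749995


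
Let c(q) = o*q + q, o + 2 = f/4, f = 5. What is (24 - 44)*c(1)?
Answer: -5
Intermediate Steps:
o = -¾ (o = -2 + 5/4 = -¾ ≈ -0.75000)
c(q) = q/4 (c(q) = -3*q/4 + q = q/4)
(24 - 44)*c(1) = (24 - 44)*((¼)*1) = -20*¼ = -5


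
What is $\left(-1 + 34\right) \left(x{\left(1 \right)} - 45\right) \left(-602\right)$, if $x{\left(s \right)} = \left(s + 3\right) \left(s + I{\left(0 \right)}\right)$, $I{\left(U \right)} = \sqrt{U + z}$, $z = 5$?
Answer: $814506 - 79464 \sqrt{5} \approx 6.3682 \cdot 10^{5}$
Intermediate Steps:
$I{\left(U \right)} = \sqrt{5 + U}$ ($I{\left(U \right)} = \sqrt{U + 5} = \sqrt{5 + U}$)
$x{\left(s \right)} = \left(3 + s\right) \left(s + \sqrt{5}\right)$ ($x{\left(s \right)} = \left(s + 3\right) \left(s + \sqrt{5 + 0}\right) = \left(3 + s\right) \left(s + \sqrt{5}\right)$)
$\left(-1 + 34\right) \left(x{\left(1 \right)} - 45\right) \left(-602\right) = \left(-1 + 34\right) \left(\left(1^{2} + 3 \cdot 1 + 3 \sqrt{5} + 1 \sqrt{5}\right) - 45\right) \left(-602\right) = 33 \left(\left(1 + 3 + 3 \sqrt{5} + \sqrt{5}\right) - 45\right) \left(-602\right) = 33 \left(\left(4 + 4 \sqrt{5}\right) - 45\right) \left(-602\right) = 33 \left(-41 + 4 \sqrt{5}\right) \left(-602\right) = \left(-1353 + 132 \sqrt{5}\right) \left(-602\right) = 814506 - 79464 \sqrt{5}$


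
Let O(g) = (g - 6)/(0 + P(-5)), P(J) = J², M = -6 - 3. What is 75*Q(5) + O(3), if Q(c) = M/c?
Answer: -3378/25 ≈ -135.12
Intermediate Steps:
M = -9
O(g) = -6/25 + g/25 (O(g) = (g - 6)/(0 + (-5)²) = (-6 + g)/(0 + 25) = (-6 + g)/25 = (-6 + g)*(1/25) = -6/25 + g/25)
Q(c) = -9/c
75*Q(5) + O(3) = 75*(-9/5) + (-6/25 + (1/25)*3) = 75*(-9*⅕) + (-6/25 + 3/25) = 75*(-9/5) - 3/25 = -135 - 3/25 = -3378/25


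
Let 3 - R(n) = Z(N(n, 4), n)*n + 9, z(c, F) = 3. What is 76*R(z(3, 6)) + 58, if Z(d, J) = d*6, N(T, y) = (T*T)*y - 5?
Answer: -42806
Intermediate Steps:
N(T, y) = -5 + y*T² (N(T, y) = T²*y - 5 = y*T² - 5 = -5 + y*T²)
Z(d, J) = 6*d
R(n) = -6 - n*(-30 + 24*n²) (R(n) = 3 - ((6*(-5 + 4*n²))*n + 9) = 3 - ((-30 + 24*n²)*n + 9) = 3 - (n*(-30 + 24*n²) + 9) = 3 - (9 + n*(-30 + 24*n²)) = 3 + (-9 - n*(-30 + 24*n²)) = -6 - n*(-30 + 24*n²))
76*R(z(3, 6)) + 58 = 76*(-6 - 24*3³ + 30*3) + 58 = 76*(-6 - 24*27 + 90) + 58 = 76*(-6 - 648 + 90) + 58 = 76*(-564) + 58 = -42864 + 58 = -42806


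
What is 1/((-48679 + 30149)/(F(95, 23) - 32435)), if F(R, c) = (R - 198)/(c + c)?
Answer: 1492113/852380 ≈ 1.7505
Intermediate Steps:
F(R, c) = (-198 + R)/(2*c) (F(R, c) = (-198 + R)/((2*c)) = (-198 + R)*(1/(2*c)) = (-198 + R)/(2*c))
1/((-48679 + 30149)/(F(95, 23) - 32435)) = 1/((-48679 + 30149)/((½)*(-198 + 95)/23 - 32435)) = 1/(-18530/((½)*(1/23)*(-103) - 32435)) = 1/(-18530/(-103/46 - 32435)) = 1/(-18530/(-1492113/46)) = 1/(-18530*(-46/1492113)) = 1/(852380/1492113) = 1492113/852380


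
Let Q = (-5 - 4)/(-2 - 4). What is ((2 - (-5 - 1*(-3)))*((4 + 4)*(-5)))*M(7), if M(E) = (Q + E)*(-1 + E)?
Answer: -8160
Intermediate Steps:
Q = 3/2 (Q = -9/(-6) = -9*(-1/6) = 3/2 ≈ 1.5000)
M(E) = (-1 + E)*(3/2 + E) (M(E) = (3/2 + E)*(-1 + E) = (-1 + E)*(3/2 + E))
((2 - (-5 - 1*(-3)))*((4 + 4)*(-5)))*M(7) = ((2 - (-5 - 1*(-3)))*((4 + 4)*(-5)))*(-3/2 + 7**2 + (1/2)*7) = ((2 - (-5 + 3))*(8*(-5)))*(-3/2 + 49 + 7/2) = ((2 - 1*(-2))*(-40))*51 = ((2 + 2)*(-40))*51 = (4*(-40))*51 = -160*51 = -8160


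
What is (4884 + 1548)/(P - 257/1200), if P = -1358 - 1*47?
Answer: -7718400/1686257 ≈ -4.5772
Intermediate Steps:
P = -1405 (P = -1358 - 47 = -1405)
(4884 + 1548)/(P - 257/1200) = (4884 + 1548)/(-1405 - 257/1200) = 6432/(-1405 - 257*1/1200) = 6432/(-1405 - 257/1200) = 6432/(-1686257/1200) = 6432*(-1200/1686257) = -7718400/1686257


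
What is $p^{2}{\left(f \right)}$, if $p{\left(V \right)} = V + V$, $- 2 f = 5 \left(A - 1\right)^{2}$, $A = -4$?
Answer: $15625$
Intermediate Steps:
$f = - \frac{125}{2}$ ($f = - \frac{5 \left(-4 - 1\right)^{2}}{2} = - \frac{5 \left(-5\right)^{2}}{2} = - \frac{5 \cdot 25}{2} = \left(- \frac{1}{2}\right) 125 = - \frac{125}{2} \approx -62.5$)
$p{\left(V \right)} = 2 V$
$p^{2}{\left(f \right)} = \left(2 \left(- \frac{125}{2}\right)\right)^{2} = \left(-125\right)^{2} = 15625$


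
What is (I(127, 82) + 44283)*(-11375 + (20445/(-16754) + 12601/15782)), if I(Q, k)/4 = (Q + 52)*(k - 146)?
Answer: 1158752566972944/66102907 ≈ 1.7530e+7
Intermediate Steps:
I(Q, k) = 4*(-146 + k)*(52 + Q) (I(Q, k) = 4*((Q + 52)*(k - 146)) = 4*((52 + Q)*(-146 + k)) = 4*((-146 + k)*(52 + Q)) = 4*(-146 + k)*(52 + Q))
(I(127, 82) + 44283)*(-11375 + (20445/(-16754) + 12601/15782)) = ((-30368 - 584*127 + 208*82 + 4*127*82) + 44283)*(-11375 + (20445/(-16754) + 12601/15782)) = ((-30368 - 74168 + 17056 + 41656) + 44283)*(-11375 + (20445*(-1/16754) + 12601*(1/15782))) = (-45824 + 44283)*(-11375 + (-20445/16754 + 12601/15782)) = -1541*(-11375 - 27886459/66102907) = -1541*(-751948453584/66102907) = 1158752566972944/66102907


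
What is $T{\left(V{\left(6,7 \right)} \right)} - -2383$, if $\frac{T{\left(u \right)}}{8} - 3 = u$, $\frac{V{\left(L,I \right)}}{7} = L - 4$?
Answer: $2519$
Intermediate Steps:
$V{\left(L,I \right)} = -28 + 7 L$ ($V{\left(L,I \right)} = 7 \left(L - 4\right) = 7 \left(-4 + L\right) = -28 + 7 L$)
$T{\left(u \right)} = 24 + 8 u$
$T{\left(V{\left(6,7 \right)} \right)} - -2383 = \left(24 + 8 \left(-28 + 7 \cdot 6\right)\right) - -2383 = \left(24 + 8 \left(-28 + 42\right)\right) + 2383 = \left(24 + 8 \cdot 14\right) + 2383 = \left(24 + 112\right) + 2383 = 136 + 2383 = 2519$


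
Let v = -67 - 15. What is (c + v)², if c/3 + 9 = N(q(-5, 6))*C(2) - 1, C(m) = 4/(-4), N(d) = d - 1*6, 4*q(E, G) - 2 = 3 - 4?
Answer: 143641/16 ≈ 8977.6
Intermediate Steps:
q(E, G) = ¼ (q(E, G) = ½ + (3 - 4)/4 = ½ + (¼)*(-1) = ½ - ¼ = ¼)
N(d) = -6 + d (N(d) = d - 6 = -6 + d)
C(m) = -1 (C(m) = 4*(-¼) = -1)
c = -51/4 (c = -27 + 3*((-6 + ¼)*(-1) - 1) = -27 + 3*(-23/4*(-1) - 1) = -27 + 3*(23/4 - 1) = -27 + 3*(19/4) = -27 + 57/4 = -51/4 ≈ -12.750)
v = -82
(c + v)² = (-51/4 - 82)² = (-379/4)² = 143641/16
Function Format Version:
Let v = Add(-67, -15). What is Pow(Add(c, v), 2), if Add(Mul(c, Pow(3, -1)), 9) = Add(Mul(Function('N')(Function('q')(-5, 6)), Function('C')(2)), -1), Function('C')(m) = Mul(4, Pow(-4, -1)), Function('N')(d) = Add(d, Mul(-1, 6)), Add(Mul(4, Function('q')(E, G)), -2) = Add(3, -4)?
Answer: Rational(143641, 16) ≈ 8977.6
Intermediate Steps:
Function('q')(E, G) = Rational(1, 4) (Function('q')(E, G) = Add(Rational(1, 2), Mul(Rational(1, 4), Add(3, -4))) = Add(Rational(1, 2), Mul(Rational(1, 4), -1)) = Add(Rational(1, 2), Rational(-1, 4)) = Rational(1, 4))
Function('N')(d) = Add(-6, d) (Function('N')(d) = Add(d, -6) = Add(-6, d))
Function('C')(m) = -1 (Function('C')(m) = Mul(4, Rational(-1, 4)) = -1)
c = Rational(-51, 4) (c = Add(-27, Mul(3, Add(Mul(Add(-6, Rational(1, 4)), -1), -1))) = Add(-27, Mul(3, Add(Mul(Rational(-23, 4), -1), -1))) = Add(-27, Mul(3, Add(Rational(23, 4), -1))) = Add(-27, Mul(3, Rational(19, 4))) = Add(-27, Rational(57, 4)) = Rational(-51, 4) ≈ -12.750)
v = -82
Pow(Add(c, v), 2) = Pow(Add(Rational(-51, 4), -82), 2) = Pow(Rational(-379, 4), 2) = Rational(143641, 16)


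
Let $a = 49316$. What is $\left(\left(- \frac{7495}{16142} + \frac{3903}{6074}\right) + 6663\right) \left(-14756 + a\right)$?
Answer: $\frac{5644523753856000}{24511627} \approx 2.3028 \cdot 10^{8}$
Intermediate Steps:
$\left(\left(- \frac{7495}{16142} + \frac{3903}{6074}\right) + 6663\right) \left(-14756 + a\right) = \left(\left(- \frac{7495}{16142} + \frac{3903}{6074}\right) + 6663\right) \left(-14756 + 49316\right) = \left(\left(\left(-7495\right) \frac{1}{16142} + 3903 \cdot \frac{1}{6074}\right) + 6663\right) 34560 = \left(\left(- \frac{7495}{16142} + \frac{3903}{6074}\right) + 6663\right) 34560 = \left(\frac{4369399}{24511627} + 6663\right) 34560 = \frac{163325340100}{24511627} \cdot 34560 = \frac{5644523753856000}{24511627}$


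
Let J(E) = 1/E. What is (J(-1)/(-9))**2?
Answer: 1/81 ≈ 0.012346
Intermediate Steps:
J(E) = 1/E
(J(-1)/(-9))**2 = (1/(-1*(-9)))**2 = (-1*(-1/9))**2 = (1/9)**2 = 1/81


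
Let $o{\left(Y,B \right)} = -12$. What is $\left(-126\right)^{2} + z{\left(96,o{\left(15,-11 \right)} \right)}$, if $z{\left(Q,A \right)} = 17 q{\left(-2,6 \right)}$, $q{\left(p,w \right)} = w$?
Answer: $15978$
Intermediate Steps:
$z{\left(Q,A \right)} = 102$ ($z{\left(Q,A \right)} = 17 \cdot 6 = 102$)
$\left(-126\right)^{2} + z{\left(96,o{\left(15,-11 \right)} \right)} = \left(-126\right)^{2} + 102 = 15876 + 102 = 15978$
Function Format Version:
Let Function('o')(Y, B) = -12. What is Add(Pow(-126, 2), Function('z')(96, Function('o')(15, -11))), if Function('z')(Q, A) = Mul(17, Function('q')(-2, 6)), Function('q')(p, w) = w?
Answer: 15978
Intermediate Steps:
Function('z')(Q, A) = 102 (Function('z')(Q, A) = Mul(17, 6) = 102)
Add(Pow(-126, 2), Function('z')(96, Function('o')(15, -11))) = Add(Pow(-126, 2), 102) = Add(15876, 102) = 15978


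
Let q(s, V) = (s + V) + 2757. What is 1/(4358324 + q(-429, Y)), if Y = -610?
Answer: 1/4360042 ≈ 2.2936e-7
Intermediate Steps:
q(s, V) = 2757 + V + s (q(s, V) = (V + s) + 2757 = 2757 + V + s)
1/(4358324 + q(-429, Y)) = 1/(4358324 + (2757 - 610 - 429)) = 1/(4358324 + 1718) = 1/4360042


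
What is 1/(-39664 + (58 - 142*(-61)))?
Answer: -1/30944 ≈ -3.2316e-5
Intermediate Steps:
1/(-39664 + (58 - 142*(-61))) = 1/(-39664 + (58 + 8662)) = 1/(-39664 + 8720) = 1/(-30944) = -1/30944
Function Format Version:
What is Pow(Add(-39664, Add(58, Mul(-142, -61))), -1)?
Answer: Rational(-1, 30944) ≈ -3.2316e-5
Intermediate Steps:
Pow(Add(-39664, Add(58, Mul(-142, -61))), -1) = Pow(Add(-39664, Add(58, 8662)), -1) = Pow(Add(-39664, 8720), -1) = Pow(-30944, -1) = Rational(-1, 30944)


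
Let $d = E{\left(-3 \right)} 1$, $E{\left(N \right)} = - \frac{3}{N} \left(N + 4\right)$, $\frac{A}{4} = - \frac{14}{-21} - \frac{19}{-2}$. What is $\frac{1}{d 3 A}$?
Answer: $\frac{1}{122} \approx 0.0081967$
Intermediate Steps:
$A = \frac{122}{3}$ ($A = 4 \left(- \frac{14}{-21} - \frac{19}{-2}\right) = 4 \left(\left(-14\right) \left(- \frac{1}{21}\right) - - \frac{19}{2}\right) = 4 \left(\frac{2}{3} + \frac{19}{2}\right) = 4 \cdot \frac{61}{6} = \frac{122}{3} \approx 40.667$)
$E{\left(N \right)} = - \frac{3 \left(4 + N\right)}{N}$ ($E{\left(N \right)} = - \frac{3}{N} \left(4 + N\right) = - \frac{3 \left(4 + N\right)}{N}$)
$d = 1$ ($d = \left(-3 - \frac{12}{-3}\right) 1 = \left(-3 - -4\right) 1 = \left(-3 + 4\right) 1 = 1 \cdot 1 = 1$)
$\frac{1}{d 3 A} = \frac{1}{1 \cdot 3 \cdot \frac{122}{3}} = \frac{1}{3 \cdot \frac{122}{3}} = \frac{1}{122}$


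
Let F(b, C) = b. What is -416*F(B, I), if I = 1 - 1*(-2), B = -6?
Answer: 2496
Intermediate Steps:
I = 3 (I = 1 + 2 = 3)
-416*F(B, I) = -416*(-6) = 2496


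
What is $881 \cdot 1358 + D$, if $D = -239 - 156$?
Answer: $1196003$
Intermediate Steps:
$D = -395$
$881 \cdot 1358 + D = 881 \cdot 1358 - 395 = 1196398 - 395 = 1196003$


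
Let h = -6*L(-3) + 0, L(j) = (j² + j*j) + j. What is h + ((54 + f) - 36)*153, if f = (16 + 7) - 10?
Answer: 4653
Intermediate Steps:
L(j) = j + 2*j² (L(j) = (j² + j²) + j = 2*j² + j = j + 2*j²)
f = 13 (f = 23 - 10 = 13)
h = -90 (h = -(-18)*(1 + 2*(-3)) + 0 = -(-18)*(1 - 6) + 0 = -(-18)*(-5) + 0 = -6*15 + 0 = -90 + 0 = -90)
h + ((54 + f) - 36)*153 = -90 + ((54 + 13) - 36)*153 = -90 + (67 - 36)*153 = -90 + 31*153 = -90 + 4743 = 4653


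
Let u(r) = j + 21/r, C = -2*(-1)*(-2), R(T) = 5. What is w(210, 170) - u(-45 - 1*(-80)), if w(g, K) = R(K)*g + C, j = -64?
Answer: 5547/5 ≈ 1109.4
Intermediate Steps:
C = -4 (C = 2*(-2) = -4)
u(r) = -64 + 21/r
w(g, K) = -4 + 5*g (w(g, K) = 5*g - 4 = -4 + 5*g)
w(210, 170) - u(-45 - 1*(-80)) = (-4 + 5*210) - (-64 + 21/(-45 - 1*(-80))) = (-4 + 1050) - (-64 + 21/(-45 + 80)) = 1046 - (-64 + 21/35) = 1046 - (-64 + 21*(1/35)) = 1046 - (-64 + 3/5) = 1046 - 1*(-317/5) = 1046 + 317/5 = 5547/5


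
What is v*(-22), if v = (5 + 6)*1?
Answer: -242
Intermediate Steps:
v = 11 (v = 11*1 = 11)
v*(-22) = 11*(-22) = -242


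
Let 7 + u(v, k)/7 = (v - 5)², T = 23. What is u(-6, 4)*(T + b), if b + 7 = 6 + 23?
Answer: 35910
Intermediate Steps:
u(v, k) = -49 + 7*(-5 + v)² (u(v, k) = -49 + 7*(v - 5)² = -49 + 7*(-5 + v)²)
b = 22 (b = -7 + (6 + 23) = -7 + 29 = 22)
u(-6, 4)*(T + b) = (-49 + 7*(-5 - 6)²)*(23 + 22) = (-49 + 7*(-11)²)*45 = (-49 + 7*121)*45 = (-49 + 847)*45 = 798*45 = 35910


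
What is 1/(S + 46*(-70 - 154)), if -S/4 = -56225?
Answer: 1/214596 ≈ 4.6599e-6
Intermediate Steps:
S = 224900 (S = -4*(-56225) = 224900)
1/(S + 46*(-70 - 154)) = 1/(224900 + 46*(-70 - 154)) = 1/(224900 + 46*(-224)) = 1/(224900 - 10304) = 1/214596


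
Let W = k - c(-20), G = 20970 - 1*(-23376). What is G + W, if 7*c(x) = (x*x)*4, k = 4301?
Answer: 338929/7 ≈ 48418.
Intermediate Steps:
G = 44346 (G = 20970 + 23376 = 44346)
c(x) = 4*x²/7 (c(x) = ((x*x)*4)/7 = (x²*4)/7 = (4*x²)/7 = 4*x²/7)
W = 28507/7 (W = 4301 - 4*(-20)²/7 = 4301 - 4*400/7 = 4301 - 1*1600/7 = 4301 - 1600/7 = 28507/7 ≈ 4072.4)
G + W = 44346 + 28507/7 = 338929/7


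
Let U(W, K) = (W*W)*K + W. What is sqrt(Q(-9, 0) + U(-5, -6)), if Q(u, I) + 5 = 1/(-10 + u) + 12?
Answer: I*sqrt(53447)/19 ≈ 12.168*I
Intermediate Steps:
Q(u, I) = 7 + 1/(-10 + u) (Q(u, I) = -5 + (1/(-10 + u) + 12) = -5 + (12 + 1/(-10 + u)) = 7 + 1/(-10 + u))
U(W, K) = W + K*W**2 (U(W, K) = W**2*K + W = K*W**2 + W = W + K*W**2)
sqrt(Q(-9, 0) + U(-5, -6)) = sqrt((-69 + 7*(-9))/(-10 - 9) - 5*(1 - 6*(-5))) = sqrt((-69 - 63)/(-19) - 5*(1 + 30)) = sqrt(-1/19*(-132) - 5*31) = sqrt(132/19 - 155) = sqrt(-2813/19) = I*sqrt(53447)/19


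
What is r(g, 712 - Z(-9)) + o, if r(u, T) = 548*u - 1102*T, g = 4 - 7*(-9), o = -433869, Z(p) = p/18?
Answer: -1182328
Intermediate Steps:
Z(p) = p/18 (Z(p) = p*(1/18) = p/18)
g = 67 (g = 4 + 63 = 67)
r(u, T) = -1102*T + 548*u
r(g, 712 - Z(-9)) + o = (-1102*(712 - (-9)/18) + 548*67) - 433869 = (-1102*(712 - 1*(-½)) + 36716) - 433869 = (-1102*(712 + ½) + 36716) - 433869 = (-1102*1425/2 + 36716) - 433869 = (-785175 + 36716) - 433869 = -748459 - 433869 = -1182328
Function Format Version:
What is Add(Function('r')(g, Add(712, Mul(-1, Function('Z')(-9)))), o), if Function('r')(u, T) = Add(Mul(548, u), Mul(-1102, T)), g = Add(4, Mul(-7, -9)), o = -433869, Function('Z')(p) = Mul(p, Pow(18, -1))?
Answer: -1182328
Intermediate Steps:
Function('Z')(p) = Mul(Rational(1, 18), p) (Function('Z')(p) = Mul(p, Rational(1, 18)) = Mul(Rational(1, 18), p))
g = 67 (g = Add(4, 63) = 67)
Function('r')(u, T) = Add(Mul(-1102, T), Mul(548, u))
Add(Function('r')(g, Add(712, Mul(-1, Function('Z')(-9)))), o) = Add(Add(Mul(-1102, Add(712, Mul(-1, Mul(Rational(1, 18), -9)))), Mul(548, 67)), -433869) = Add(Add(Mul(-1102, Add(712, Mul(-1, Rational(-1, 2)))), 36716), -433869) = Add(Add(Mul(-1102, Add(712, Rational(1, 2))), 36716), -433869) = Add(Add(Mul(-1102, Rational(1425, 2)), 36716), -433869) = Add(Add(-785175, 36716), -433869) = Add(-748459, -433869) = -1182328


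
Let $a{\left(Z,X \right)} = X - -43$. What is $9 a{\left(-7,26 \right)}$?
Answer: $621$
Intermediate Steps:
$a{\left(Z,X \right)} = 43 + X$ ($a{\left(Z,X \right)} = X + 43 = 43 + X$)
$9 a{\left(-7,26 \right)} = 9 \left(43 + 26\right) = 9 \cdot 69 = 621$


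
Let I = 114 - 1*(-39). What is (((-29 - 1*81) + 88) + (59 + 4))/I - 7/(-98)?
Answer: 727/2142 ≈ 0.33940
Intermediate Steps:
I = 153 (I = 114 + 39 = 153)
(((-29 - 1*81) + 88) + (59 + 4))/I - 7/(-98) = (((-29 - 1*81) + 88) + (59 + 4))/153 - 7/(-98) = (((-29 - 81) + 88) + 63)*(1/153) - 7*(-1/98) = ((-110 + 88) + 63)*(1/153) + 1/14 = (-22 + 63)*(1/153) + 1/14 = 41*(1/153) + 1/14 = 41/153 + 1/14 = 727/2142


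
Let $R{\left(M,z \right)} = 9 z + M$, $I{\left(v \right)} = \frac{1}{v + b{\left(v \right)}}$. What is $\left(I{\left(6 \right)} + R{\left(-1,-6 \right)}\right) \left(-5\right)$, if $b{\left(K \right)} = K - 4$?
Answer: $\frac{2195}{8} \approx 274.38$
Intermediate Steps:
$b{\left(K \right)} = -4 + K$ ($b{\left(K \right)} = K - 4 = -4 + K$)
$I{\left(v \right)} = \frac{1}{-4 + 2 v}$ ($I{\left(v \right)} = \frac{1}{v + \left(-4 + v\right)} = \frac{1}{-4 + 2 v}$)
$R{\left(M,z \right)} = M + 9 z$
$\left(I{\left(6 \right)} + R{\left(-1,-6 \right)}\right) \left(-5\right) = \left(\frac{1}{2 \left(-2 + 6\right)} + \left(-1 + 9 \left(-6\right)\right)\right) \left(-5\right) = \left(\frac{1}{2 \cdot 4} - 55\right) \left(-5\right) = \left(\frac{1}{2} \cdot \frac{1}{4} - 55\right) \left(-5\right) = \left(\frac{1}{8} - 55\right) \left(-5\right) = \left(- \frac{439}{8}\right) \left(-5\right) = \frac{2195}{8}$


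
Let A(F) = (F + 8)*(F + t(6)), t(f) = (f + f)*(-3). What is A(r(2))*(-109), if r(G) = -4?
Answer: 17440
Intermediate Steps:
t(f) = -6*f (t(f) = (2*f)*(-3) = -6*f)
A(F) = (-36 + F)*(8 + F) (A(F) = (F + 8)*(F - 6*6) = (8 + F)*(F - 36) = (8 + F)*(-36 + F) = (-36 + F)*(8 + F))
A(r(2))*(-109) = (-288 + (-4)**2 - 28*(-4))*(-109) = (-288 + 16 + 112)*(-109) = -160*(-109) = 17440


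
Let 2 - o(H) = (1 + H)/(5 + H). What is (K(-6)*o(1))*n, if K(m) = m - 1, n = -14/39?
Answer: 490/117 ≈ 4.1880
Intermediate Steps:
n = -14/39 (n = -14*1/39 = -14/39 ≈ -0.35897)
K(m) = -1 + m
o(H) = 2 - (1 + H)/(5 + H)
(K(-6)*o(1))*n = ((-1 - 6)*((9 + 1)/(5 + 1)))*(-14/39) = -7*10/6*(-14/39) = -7*5/3*(-14/39) = -35/3*(-14/39) = 490/117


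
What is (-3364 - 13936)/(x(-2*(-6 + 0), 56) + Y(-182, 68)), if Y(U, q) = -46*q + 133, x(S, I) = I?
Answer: 17300/2939 ≈ 5.8864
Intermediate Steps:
Y(U, q) = 133 - 46*q
(-3364 - 13936)/(x(-2*(-6 + 0), 56) + Y(-182, 68)) = (-3364 - 13936)/(56 + (133 - 46*68)) = -17300/(56 + (133 - 3128)) = -17300/(56 - 2995) = -17300/(-2939) = -17300*(-1/2939) = 17300/2939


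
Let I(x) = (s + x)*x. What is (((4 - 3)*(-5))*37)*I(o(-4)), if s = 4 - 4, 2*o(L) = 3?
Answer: -1665/4 ≈ -416.25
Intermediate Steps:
o(L) = 3/2 (o(L) = (½)*3 = 3/2)
s = 0
I(x) = x² (I(x) = (0 + x)*x = x*x = x²)
(((4 - 3)*(-5))*37)*I(o(-4)) = (((4 - 3)*(-5))*37)*(3/2)² = ((1*(-5))*37)*(9/4) = -5*37*(9/4) = -185*9/4 = -1665/4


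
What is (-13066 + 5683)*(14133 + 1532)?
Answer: -115654695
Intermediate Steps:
(-13066 + 5683)*(14133 + 1532) = -7383*15665 = -115654695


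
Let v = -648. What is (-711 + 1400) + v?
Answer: 41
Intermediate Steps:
(-711 + 1400) + v = (-711 + 1400) - 648 = 689 - 648 = 41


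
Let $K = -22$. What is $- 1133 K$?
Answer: $24926$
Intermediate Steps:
$- 1133 K = \left(-1133\right) \left(-22\right) = 24926$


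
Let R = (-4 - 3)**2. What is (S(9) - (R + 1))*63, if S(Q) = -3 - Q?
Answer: -3906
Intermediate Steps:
R = 49 (R = (-7)**2 = 49)
(S(9) - (R + 1))*63 = ((-3 - 1*9) - (49 + 1))*63 = ((-3 - 9) - 1*50)*63 = (-12 - 50)*63 = -62*63 = -3906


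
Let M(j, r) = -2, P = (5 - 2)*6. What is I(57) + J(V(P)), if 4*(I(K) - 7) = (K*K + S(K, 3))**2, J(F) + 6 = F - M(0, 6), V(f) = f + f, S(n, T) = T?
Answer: 2643915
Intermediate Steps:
P = 18 (P = 3*6 = 18)
V(f) = 2*f
J(F) = -4 + F (J(F) = -6 + (F - 1*(-2)) = -6 + (F + 2) = -6 + (2 + F) = -4 + F)
I(K) = 7 + (3 + K**2)**2/4 (I(K) = 7 + (K*K + 3)**2/4 = 7 + (K**2 + 3)**2/4 = 7 + (3 + K**2)**2/4)
I(57) + J(V(P)) = (7 + (3 + 57**2)**2/4) + (-4 + 2*18) = (7 + (3 + 3249)**2/4) + (-4 + 36) = (7 + (1/4)*3252**2) + 32 = (7 + (1/4)*10575504) + 32 = (7 + 2643876) + 32 = 2643883 + 32 = 2643915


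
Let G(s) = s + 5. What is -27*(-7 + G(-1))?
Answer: 81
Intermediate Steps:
G(s) = 5 + s
-27*(-7 + G(-1)) = -27*(-7 + (5 - 1)) = -27*(-7 + 4) = -27*(-3) = 81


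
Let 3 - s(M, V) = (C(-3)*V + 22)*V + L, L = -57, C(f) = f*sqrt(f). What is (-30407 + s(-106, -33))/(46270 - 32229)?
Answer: -1559/739 + 3267*I*sqrt(3)/14041 ≈ -2.1096 + 0.40301*I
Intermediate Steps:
C(f) = f**(3/2)
s(M, V) = 60 - V*(22 - 3*I*V*sqrt(3)) (s(M, V) = 3 - (((-3)**(3/2)*V + 22)*V - 57) = 3 - (((-3*I*sqrt(3))*V + 22)*V - 57) = 3 - ((-3*I*V*sqrt(3) + 22)*V - 57) = 3 - ((22 - 3*I*V*sqrt(3))*V - 57) = 3 - (V*(22 - 3*I*V*sqrt(3)) - 57) = 3 - (-57 + V*(22 - 3*I*V*sqrt(3))) = 3 + (57 - V*(22 - 3*I*V*sqrt(3))) = 60 - V*(22 - 3*I*V*sqrt(3)))
(-30407 + s(-106, -33))/(46270 - 32229) = (-30407 + (60 - 22*(-33) + 3*I*sqrt(3)*(-33)**2))/(46270 - 32229) = (-30407 + (60 + 726 + 3*I*sqrt(3)*1089))/14041 = (-30407 + (60 + 726 + 3267*I*sqrt(3)))*(1/14041) = (-30407 + (786 + 3267*I*sqrt(3)))*(1/14041) = (-29621 + 3267*I*sqrt(3))*(1/14041) = -1559/739 + 3267*I*sqrt(3)/14041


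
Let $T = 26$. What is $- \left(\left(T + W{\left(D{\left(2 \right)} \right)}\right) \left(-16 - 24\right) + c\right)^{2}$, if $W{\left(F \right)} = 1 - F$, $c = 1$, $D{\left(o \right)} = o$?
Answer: $-998001$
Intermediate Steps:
$- \left(\left(T + W{\left(D{\left(2 \right)} \right)}\right) \left(-16 - 24\right) + c\right)^{2} = - \left(\left(26 + \left(1 - 2\right)\right) \left(-16 - 24\right) + 1\right)^{2} = - \left(\left(26 + \left(1 - 2\right)\right) \left(-40\right) + 1\right)^{2} = - \left(\left(26 - 1\right) \left(-40\right) + 1\right)^{2} = - \left(25 \left(-40\right) + 1\right)^{2} = - \left(-1000 + 1\right)^{2} = - \left(-999\right)^{2} = \left(-1\right) 998001 = -998001$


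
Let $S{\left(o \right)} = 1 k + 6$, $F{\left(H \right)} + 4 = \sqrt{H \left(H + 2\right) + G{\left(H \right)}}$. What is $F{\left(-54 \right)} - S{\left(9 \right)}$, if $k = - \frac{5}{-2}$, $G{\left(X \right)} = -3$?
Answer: $- \frac{25}{2} + \sqrt{2805} \approx 40.462$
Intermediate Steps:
$F{\left(H \right)} = -4 + \sqrt{-3 + H \left(2 + H\right)}$ ($F{\left(H \right)} = -4 + \sqrt{H \left(H + 2\right) - 3} = -4 + \sqrt{H \left(2 + H\right) - 3} = -4 + \sqrt{-3 + H \left(2 + H\right)}$)
$k = \frac{5}{2}$ ($k = \left(-5\right) \left(- \frac{1}{2}\right) = \frac{5}{2} \approx 2.5$)
$S{\left(o \right)} = \frac{17}{2}$ ($S{\left(o \right)} = 1 \cdot \frac{5}{2} + 6 = \frac{5}{2} + 6 = \frac{17}{2}$)
$F{\left(-54 \right)} - S{\left(9 \right)} = \left(-4 + \sqrt{-3 + \left(-54\right)^{2} + 2 \left(-54\right)}\right) - \frac{17}{2} = \left(-4 + \sqrt{-3 + 2916 - 108}\right) - \frac{17}{2} = \left(-4 + \sqrt{2805}\right) - \frac{17}{2} = - \frac{25}{2} + \sqrt{2805}$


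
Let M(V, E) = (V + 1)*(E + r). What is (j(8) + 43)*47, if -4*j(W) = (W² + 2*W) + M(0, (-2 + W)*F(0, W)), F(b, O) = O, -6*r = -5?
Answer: 12173/24 ≈ 507.21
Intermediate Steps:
r = ⅚ (r = -⅙*(-5) = ⅚ ≈ 0.83333)
M(V, E) = (1 + V)*(⅚ + E) (M(V, E) = (V + 1)*(E + ⅚) = (1 + V)*(⅚ + E))
j(W) = -5/24 - W/2 - W²/4 - W*(-2 + W)/4 (j(W) = -((W² + 2*W) + (⅚ + (-2 + W)*W + (⅚)*0 + ((-2 + W)*W)*0))/4 = -((W² + 2*W) + (⅚ + W*(-2 + W) + 0 + (W*(-2 + W))*0))/4 = -((W² + 2*W) + (⅚ + W*(-2 + W) + 0 + 0))/4 = -((W² + 2*W) + (⅚ + W*(-2 + W)))/4 = -(⅚ + W² + 2*W + W*(-2 + W))/4 = -5/24 - W/2 - W²/4 - W*(-2 + W)/4)
(j(8) + 43)*47 = ((-5/24 - ½*8²) + 43)*47 = ((-5/24 - ½*64) + 43)*47 = ((-5/24 - 32) + 43)*47 = (-773/24 + 43)*47 = (259/24)*47 = 12173/24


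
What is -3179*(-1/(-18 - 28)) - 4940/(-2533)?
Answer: -7825167/116518 ≈ -67.158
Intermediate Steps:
-3179*(-1/(-18 - 28)) - 4940/(-2533) = -3179/((-1*(-46))) - 4940*(-1/2533) = -3179/46 + 4940/2533 = -7825167/116518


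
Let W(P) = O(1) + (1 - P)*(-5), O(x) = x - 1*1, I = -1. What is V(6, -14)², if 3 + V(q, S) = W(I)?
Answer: 169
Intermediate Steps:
O(x) = -1 + x (O(x) = x - 1 = -1 + x)
W(P) = -5 + 5*P (W(P) = (-1 + 1) + (1 - P)*(-5) = 0 + (-5 + 5*P) = -5 + 5*P)
V(q, S) = -13 (V(q, S) = -3 + (-5 + 5*(-1)) = -3 + (-5 - 5) = -3 - 10 = -13)
V(6, -14)² = (-13)² = 169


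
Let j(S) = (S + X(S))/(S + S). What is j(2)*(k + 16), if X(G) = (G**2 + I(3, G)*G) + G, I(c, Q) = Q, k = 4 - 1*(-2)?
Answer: 66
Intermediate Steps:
k = 6 (k = 4 + 2 = 6)
X(G) = G + 2*G**2 (X(G) = (G**2 + G*G) + G = (G**2 + G**2) + G = 2*G**2 + G = G + 2*G**2)
j(S) = (S + S*(1 + 2*S))/(2*S) (j(S) = (S + S*(1 + 2*S))/(S + S) = (S + S*(1 + 2*S))/((2*S)) = (S + S*(1 + 2*S))*(1/(2*S)) = (S + S*(1 + 2*S))/(2*S))
j(2)*(k + 16) = (1 + 2)*(6 + 16) = 3*22 = 66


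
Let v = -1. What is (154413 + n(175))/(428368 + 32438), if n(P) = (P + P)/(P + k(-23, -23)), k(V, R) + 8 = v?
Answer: 6408227/19123449 ≈ 0.33510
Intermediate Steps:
k(V, R) = -9 (k(V, R) = -8 - 1 = -9)
n(P) = 2*P/(-9 + P) (n(P) = (P + P)/(P - 9) = (2*P)/(-9 + P) = 2*P/(-9 + P))
(154413 + n(175))/(428368 + 32438) = (154413 + 2*175/(-9 + 175))/(428368 + 32438) = (154413 + 2*175/166)/460806 = (154413 + 2*175*(1/166))*(1/460806) = (154413 + 175/83)*(1/460806) = (12816454/83)*(1/460806) = 6408227/19123449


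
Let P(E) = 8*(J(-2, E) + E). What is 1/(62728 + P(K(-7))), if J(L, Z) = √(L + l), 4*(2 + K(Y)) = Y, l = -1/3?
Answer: 94047/5896559030 - 2*I*√21/2948279515 ≈ 1.5949e-5 - 3.1086e-9*I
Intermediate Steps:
l = -⅓ (l = -1*⅓ = -⅓ ≈ -0.33333)
K(Y) = -2 + Y/4
J(L, Z) = √(-⅓ + L) (J(L, Z) = √(L - ⅓) = √(-⅓ + L))
P(E) = 8*E + 8*I*√21/3 (P(E) = 8*(√(-3 + 9*(-2))/3 + E) = 8*(√(-3 - 18)/3 + E) = 8*(√(-21)/3 + E) = 8*((I*√21)/3 + E) = 8*(I*√21/3 + E) = 8*(E + I*√21/3) = 8*E + 8*I*√21/3)
1/(62728 + P(K(-7))) = 1/(62728 + (8*(-2 + (¼)*(-7)) + 8*I*√21/3)) = 1/(62728 + (8*(-2 - 7/4) + 8*I*√21/3)) = 1/(62728 + (8*(-15/4) + 8*I*√21/3)) = 1/(62728 + (-30 + 8*I*√21/3)) = 1/(62698 + 8*I*√21/3)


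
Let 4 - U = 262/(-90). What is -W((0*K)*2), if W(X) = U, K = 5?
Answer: -311/45 ≈ -6.9111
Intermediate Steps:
U = 311/45 (U = 4 - 262/(-90) = 4 - 262*(-1)/90 = 4 - 1*(-131/45) = 4 + 131/45 = 311/45 ≈ 6.9111)
W(X) = 311/45
-W((0*K)*2) = -1*311/45 = -311/45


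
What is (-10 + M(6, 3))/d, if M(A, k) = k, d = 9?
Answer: -7/9 ≈ -0.77778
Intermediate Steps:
(-10 + M(6, 3))/d = (-10 + 3)/9 = -7*1/9 = -7/9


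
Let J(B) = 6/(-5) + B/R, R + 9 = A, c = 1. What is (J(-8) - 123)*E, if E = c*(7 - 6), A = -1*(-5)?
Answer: -611/5 ≈ -122.20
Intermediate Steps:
A = 5
R = -4 (R = -9 + 5 = -4)
E = 1 (E = 1*(7 - 6) = 1*1 = 1)
J(B) = -6/5 - B/4 (J(B) = 6/(-5) + B/(-4) = 6*(-⅕) + B*(-¼) = -6/5 - B/4)
(J(-8) - 123)*E = ((-6/5 - ¼*(-8)) - 123)*1 = ((-6/5 + 2) - 123)*1 = (⅘ - 123)*1 = -611/5*1 = -611/5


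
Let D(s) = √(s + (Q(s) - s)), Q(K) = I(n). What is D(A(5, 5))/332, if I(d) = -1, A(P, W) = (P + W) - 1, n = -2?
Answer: I/332 ≈ 0.003012*I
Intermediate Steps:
A(P, W) = -1 + P + W
Q(K) = -1
D(s) = I (D(s) = √(s + (-1 - s)) = √(-1) = I)
D(A(5, 5))/332 = I/332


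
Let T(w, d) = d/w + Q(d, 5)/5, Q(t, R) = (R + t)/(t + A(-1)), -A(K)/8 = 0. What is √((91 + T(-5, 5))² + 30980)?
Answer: 18*√3021/5 ≈ 197.87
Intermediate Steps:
A(K) = 0 (A(K) = -8*0 = 0)
Q(t, R) = (R + t)/t (Q(t, R) = (R + t)/(t + 0) = (R + t)/t)
T(w, d) = d/w + (5 + d)/(5*d) (T(w, d) = d/w + ((5 + d)/d)/5 = d/w + ((5 + d)/d)*(⅕) = d/w + (5 + d)/(5*d))
√((91 + T(-5, 5))² + 30980) = √((91 + (⅕ + 1/5 + 5/(-5)))² + 30980) = √((91 + (⅕ + ⅕ + 5*(-⅕)))² + 30980) = √((91 + (⅕ + ⅕ - 1))² + 30980) = √((91 - ⅗)² + 30980) = √((452/5)² + 30980) = √(204304/25 + 30980) = √(978804/25) = 18*√3021/5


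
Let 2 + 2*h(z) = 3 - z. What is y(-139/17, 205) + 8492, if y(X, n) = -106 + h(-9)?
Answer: 8391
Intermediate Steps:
h(z) = 1/2 - z/2 (h(z) = -1 + (3 - z)/2 = -1 + (3/2 - z/2) = 1/2 - z/2)
y(X, n) = -101 (y(X, n) = -106 + (1/2 - 1/2*(-9)) = -106 + (1/2 + 9/2) = -106 + 5 = -101)
y(-139/17, 205) + 8492 = -101 + 8492 = 8391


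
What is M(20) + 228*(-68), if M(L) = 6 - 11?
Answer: -15509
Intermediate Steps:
M(L) = -5
M(20) + 228*(-68) = -5 + 228*(-68) = -5 - 15504 = -15509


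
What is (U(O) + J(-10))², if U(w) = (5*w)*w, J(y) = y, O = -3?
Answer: 1225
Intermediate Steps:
U(w) = 5*w²
(U(O) + J(-10))² = (5*(-3)² - 10)² = (5*9 - 10)² = (45 - 10)² = 35² = 1225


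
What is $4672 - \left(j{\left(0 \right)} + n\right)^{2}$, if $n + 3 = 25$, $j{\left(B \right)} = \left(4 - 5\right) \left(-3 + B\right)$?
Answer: $4047$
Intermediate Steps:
$j{\left(B \right)} = 3 - B$ ($j{\left(B \right)} = - (-3 + B) = 3 - B$)
$n = 22$ ($n = -3 + 25 = 22$)
$4672 - \left(j{\left(0 \right)} + n\right)^{2} = 4672 - \left(\left(3 - 0\right) + 22\right)^{2} = 4672 - \left(\left(3 + 0\right) + 22\right)^{2} = 4672 - \left(3 + 22\right)^{2} = 4672 - 25^{2} = 4672 - 625 = 4047$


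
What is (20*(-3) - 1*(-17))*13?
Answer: -559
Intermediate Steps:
(20*(-3) - 1*(-17))*13 = (-60 + 17)*13 = -43*13 = -559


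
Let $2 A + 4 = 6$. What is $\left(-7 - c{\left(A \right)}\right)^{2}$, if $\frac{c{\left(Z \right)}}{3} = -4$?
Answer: $25$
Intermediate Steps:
$A = 1$ ($A = -2 + \frac{1}{2} \cdot 6 = -2 + 3 = 1$)
$c{\left(Z \right)} = -12$ ($c{\left(Z \right)} = 3 \left(-4\right) = -12$)
$\left(-7 - c{\left(A \right)}\right)^{2} = \left(-7 - -12\right)^{2} = \left(-7 + 12\right)^{2} = 5^{2} = 25$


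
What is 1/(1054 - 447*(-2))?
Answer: 1/1948 ≈ 0.00051335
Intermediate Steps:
1/(1054 - 447*(-2)) = 1/(1054 + 894) = 1/1948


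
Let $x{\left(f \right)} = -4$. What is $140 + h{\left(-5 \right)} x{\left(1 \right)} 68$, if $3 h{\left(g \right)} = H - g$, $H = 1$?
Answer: $-404$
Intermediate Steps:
$h{\left(g \right)} = \frac{1}{3} - \frac{g}{3}$ ($h{\left(g \right)} = \frac{1 - g}{3} = \frac{1}{3} - \frac{g}{3}$)
$140 + h{\left(-5 \right)} x{\left(1 \right)} 68 = 140 + \left(\frac{1}{3} - - \frac{5}{3}\right) \left(-4\right) 68 = 140 + \left(\frac{1}{3} + \frac{5}{3}\right) \left(-4\right) 68 = 140 + 2 \left(-4\right) 68 = 140 - 544 = -404$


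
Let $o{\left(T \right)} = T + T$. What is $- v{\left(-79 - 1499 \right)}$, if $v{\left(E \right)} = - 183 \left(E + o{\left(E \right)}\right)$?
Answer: $-866322$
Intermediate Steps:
$o{\left(T \right)} = 2 T$
$v{\left(E \right)} = - 549 E$ ($v{\left(E \right)} = - 183 \left(E + 2 E\right) = - 183 \cdot 3 E = - 549 E$)
$- v{\left(-79 - 1499 \right)} = - \left(-549\right) \left(-79 - 1499\right) = - \left(-549\right) \left(-1578\right) = \left(-1\right) 866322 = -866322$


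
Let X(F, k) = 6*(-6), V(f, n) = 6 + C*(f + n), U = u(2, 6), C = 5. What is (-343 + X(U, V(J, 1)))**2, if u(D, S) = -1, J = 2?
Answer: 143641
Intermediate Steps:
U = -1
V(f, n) = 6 + 5*f + 5*n (V(f, n) = 6 + 5*(f + n) = 6 + (5*f + 5*n) = 6 + 5*f + 5*n)
X(F, k) = -36
(-343 + X(U, V(J, 1)))**2 = (-343 - 36)**2 = (-379)**2 = 143641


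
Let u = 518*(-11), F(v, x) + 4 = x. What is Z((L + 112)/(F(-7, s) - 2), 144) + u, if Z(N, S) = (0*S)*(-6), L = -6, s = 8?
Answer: -5698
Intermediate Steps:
F(v, x) = -4 + x
u = -5698
Z(N, S) = 0 (Z(N, S) = 0*(-6) = 0)
Z((L + 112)/(F(-7, s) - 2), 144) + u = 0 - 5698 = -5698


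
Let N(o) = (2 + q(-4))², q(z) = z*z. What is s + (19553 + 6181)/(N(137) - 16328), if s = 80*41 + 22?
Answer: 26409737/8002 ≈ 3300.4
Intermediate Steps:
q(z) = z²
N(o) = 324 (N(o) = (2 + (-4)²)² = (2 + 16)² = 18² = 324)
s = 3302 (s = 3280 + 22 = 3302)
s + (19553 + 6181)/(N(137) - 16328) = 3302 + (19553 + 6181)/(324 - 16328) = 3302 + 25734/(-16004) = 3302 + 25734*(-1/16004) = 3302 - 12867/8002 = 26409737/8002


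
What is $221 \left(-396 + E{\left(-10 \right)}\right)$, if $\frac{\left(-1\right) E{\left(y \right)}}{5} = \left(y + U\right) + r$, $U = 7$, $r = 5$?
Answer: $-89726$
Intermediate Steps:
$E{\left(y \right)} = -60 - 5 y$ ($E{\left(y \right)} = - 5 \left(\left(y + 7\right) + 5\right) = - 5 \left(\left(7 + y\right) + 5\right) = - 5 \left(12 + y\right) = -60 - 5 y$)
$221 \left(-396 + E{\left(-10 \right)}\right) = 221 \left(-396 - 10\right) = 221 \left(-406\right) = -89726$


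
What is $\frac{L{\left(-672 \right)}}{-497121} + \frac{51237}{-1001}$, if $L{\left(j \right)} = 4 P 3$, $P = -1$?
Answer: $- \frac{8490325555}{165872707} \approx -51.186$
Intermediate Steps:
$L{\left(j \right)} = -12$ ($L{\left(j \right)} = 4 \left(-1\right) 3 = \left(-4\right) 3 = -12$)
$\frac{L{\left(-672 \right)}}{-497121} + \frac{51237}{-1001} = - \frac{12}{-497121} + \frac{51237}{-1001} = \left(-12\right) \left(- \frac{1}{497121}\right) + 51237 \left(- \frac{1}{1001}\right) = \frac{4}{165707} - \frac{51237}{1001} = - \frac{8490325555}{165872707}$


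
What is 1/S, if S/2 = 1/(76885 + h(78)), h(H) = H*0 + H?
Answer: 76963/2 ≈ 38482.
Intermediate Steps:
h(H) = H (h(H) = 0 + H = H)
S = 2/76963 (S = 2/(76885 + 78) = 2/76963 ≈ 2.5987e-5)
1/S = 1/(2/76963) = 76963/2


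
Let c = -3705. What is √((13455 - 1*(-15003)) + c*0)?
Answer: 3*√3162 ≈ 168.70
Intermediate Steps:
√((13455 - 1*(-15003)) + c*0) = √((13455 - 1*(-15003)) - 3705*0) = √((13455 + 15003) + 0) = √(28458 + 0) = √28458 = 3*√3162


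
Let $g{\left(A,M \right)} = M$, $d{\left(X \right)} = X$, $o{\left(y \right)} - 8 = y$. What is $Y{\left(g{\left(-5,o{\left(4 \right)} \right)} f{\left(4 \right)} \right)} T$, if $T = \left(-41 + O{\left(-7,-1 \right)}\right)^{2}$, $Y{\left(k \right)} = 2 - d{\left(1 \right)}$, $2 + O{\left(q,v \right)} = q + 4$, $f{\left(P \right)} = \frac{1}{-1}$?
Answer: $2116$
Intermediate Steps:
$o{\left(y \right)} = 8 + y$
$f{\left(P \right)} = -1$
$O{\left(q,v \right)} = 2 + q$ ($O{\left(q,v \right)} = -2 + \left(q + 4\right) = -2 + \left(4 + q\right) = 2 + q$)
$Y{\left(k \right)} = 1$ ($Y{\left(k \right)} = 2 - 1 = 1$)
$T = 2116$ ($T = \left(-41 + \left(2 - 7\right)\right)^{2} = \left(-41 - 5\right)^{2} = \left(-46\right)^{2} = 2116$)
$Y{\left(g{\left(-5,o{\left(4 \right)} \right)} f{\left(4 \right)} \right)} T = 1 \cdot 2116 = 2116$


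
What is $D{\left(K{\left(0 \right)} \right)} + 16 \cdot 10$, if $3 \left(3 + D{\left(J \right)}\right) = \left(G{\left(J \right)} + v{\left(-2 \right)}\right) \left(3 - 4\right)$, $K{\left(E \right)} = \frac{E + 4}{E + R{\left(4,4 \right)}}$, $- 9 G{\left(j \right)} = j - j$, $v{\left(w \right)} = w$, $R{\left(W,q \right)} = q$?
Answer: $\frac{473}{3} \approx 157.67$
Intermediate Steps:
$G{\left(j \right)} = 0$ ($G{\left(j \right)} = - \frac{j - j}{9} = \left(- \frac{1}{9}\right) 0 = 0$)
$K{\left(E \right)} = 1$ ($K{\left(E \right)} = \frac{E + 4}{E + 4} = \frac{4 + E}{4 + E} = 1$)
$D{\left(J \right)} = - \frac{7}{3}$ ($D{\left(J \right)} = -3 + \frac{\left(0 - 2\right) \left(3 - 4\right)}{3} = -3 + \frac{\left(-2\right) \left(-1\right)}{3} = -3 + \frac{1}{3} \cdot 2 = -3 + \frac{2}{3} = - \frac{7}{3}$)
$D{\left(K{\left(0 \right)} \right)} + 16 \cdot 10 = - \frac{7}{3} + 16 \cdot 10 = - \frac{7}{3} + 160 = \frac{473}{3}$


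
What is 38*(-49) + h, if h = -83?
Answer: -1945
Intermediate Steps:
38*(-49) + h = 38*(-49) - 83 = -1862 - 83 = -1945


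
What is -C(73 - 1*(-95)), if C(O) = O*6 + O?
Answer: -1176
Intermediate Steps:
C(O) = 7*O (C(O) = 6*O + O = 7*O)
-C(73 - 1*(-95)) = -7*(73 - 1*(-95)) = -7*(73 + 95) = -7*168 = -1*1176 = -1176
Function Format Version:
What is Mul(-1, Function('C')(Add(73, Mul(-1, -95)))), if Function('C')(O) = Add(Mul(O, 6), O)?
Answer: -1176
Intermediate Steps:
Function('C')(O) = Mul(7, O) (Function('C')(O) = Add(Mul(6, O), O) = Mul(7, O))
Mul(-1, Function('C')(Add(73, Mul(-1, -95)))) = Mul(-1, Mul(7, Add(73, Mul(-1, -95)))) = Mul(-1, Mul(7, Add(73, 95))) = Mul(-1, Mul(7, 168)) = Mul(-1, 1176) = -1176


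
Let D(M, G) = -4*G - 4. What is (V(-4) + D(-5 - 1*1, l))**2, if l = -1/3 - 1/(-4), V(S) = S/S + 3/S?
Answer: 1681/144 ≈ 11.674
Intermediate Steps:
V(S) = 1 + 3/S
l = -1/12 (l = -1*1/3 - 1*(-1/4) = -1/3 + 1/4 = -1/12 ≈ -0.083333)
D(M, G) = -4 - 4*G
(V(-4) + D(-5 - 1*1, l))**2 = ((3 - 4)/(-4) + (-4 - 4*(-1/12)))**2 = (-1/4*(-1) + (-4 + 1/3))**2 = (1/4 - 11/3)**2 = (-41/12)**2 = 1681/144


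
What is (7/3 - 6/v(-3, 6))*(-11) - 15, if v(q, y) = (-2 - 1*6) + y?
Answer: -221/3 ≈ -73.667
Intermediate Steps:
v(q, y) = -8 + y (v(q, y) = (-2 - 6) + y = -8 + y)
(7/3 - 6/v(-3, 6))*(-11) - 15 = (7/3 - 6/(-8 + 6))*(-11) - 15 = (7*(⅓) - 6/(-2))*(-11) - 15 = (7/3 - 6*(-½))*(-11) - 15 = (7/3 + 3)*(-11) - 15 = (16/3)*(-11) - 15 = -176/3 - 15 = -221/3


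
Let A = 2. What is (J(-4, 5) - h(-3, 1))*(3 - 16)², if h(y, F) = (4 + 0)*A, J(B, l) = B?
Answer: -2028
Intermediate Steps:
h(y, F) = 8 (h(y, F) = (4 + 0)*2 = 4*2 = 8)
(J(-4, 5) - h(-3, 1))*(3 - 16)² = (-4 - 1*8)*(3 - 16)² = (-4 - 8)*(-13)² = -12*169 = -2028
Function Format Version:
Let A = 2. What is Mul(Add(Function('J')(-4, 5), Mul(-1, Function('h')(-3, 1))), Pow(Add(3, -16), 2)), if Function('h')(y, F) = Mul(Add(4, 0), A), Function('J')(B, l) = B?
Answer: -2028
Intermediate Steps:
Function('h')(y, F) = 8 (Function('h')(y, F) = Mul(Add(4, 0), 2) = Mul(4, 2) = 8)
Mul(Add(Function('J')(-4, 5), Mul(-1, Function('h')(-3, 1))), Pow(Add(3, -16), 2)) = Mul(Add(-4, Mul(-1, 8)), Pow(Add(3, -16), 2)) = Mul(Add(-4, -8), Pow(-13, 2)) = Mul(-12, 169) = -2028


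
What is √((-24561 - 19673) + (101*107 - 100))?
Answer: I*√33527 ≈ 183.1*I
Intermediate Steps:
√((-24561 - 19673) + (101*107 - 100)) = √(-44234 + (10807 - 100)) = √(-44234 + 10707) = √(-33527) = I*√33527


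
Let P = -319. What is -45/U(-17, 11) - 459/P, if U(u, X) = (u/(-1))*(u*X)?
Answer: 133956/92191 ≈ 1.4530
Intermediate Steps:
U(u, X) = -X*u² (U(u, X) = (-u)*(X*u) = -X*u²)
-45/U(-17, 11) - 459/P = -45/((-1*11*(-17)²)) - 459/(-319) = -45/((-1*11*289)) - 459*(-1/319) = -45/(-3179) + 459/319 = -45*(-1/3179) + 459/319 = 45/3179 + 459/319 = 133956/92191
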